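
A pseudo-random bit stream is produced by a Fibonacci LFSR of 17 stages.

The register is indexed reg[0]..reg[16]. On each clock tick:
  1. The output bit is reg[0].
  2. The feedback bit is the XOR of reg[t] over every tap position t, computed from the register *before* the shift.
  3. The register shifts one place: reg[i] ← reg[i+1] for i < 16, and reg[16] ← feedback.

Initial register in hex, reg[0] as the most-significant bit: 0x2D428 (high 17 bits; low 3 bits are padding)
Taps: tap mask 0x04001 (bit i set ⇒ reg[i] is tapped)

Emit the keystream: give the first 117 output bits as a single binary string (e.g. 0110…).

001011010100001011001111010010000110101011111011010111101010100010111000010111111010100100001110000101100100111011010

step | reg (before) | out | fb
   0 | 00101101010000101 | 0 | 1
   1 | 01011010100001011 | 0 | 0
   2 | 10110101000010110 | 1 | 0
   3 | 01101010000101100 | 0 | 1
   4 | 11010100001011001 | 1 | 1
   5 | 10101000010110011 | 1 | 1
   6 | 01010000101100111 | 0 | 1
   7 | 10100001011001111 | 1 | 0
   8 | 01000010110011110 | 0 | 1
   9 | 10000101100111101 | 1 | 0
  10 | 00001011001111010 | 0 | 0
  11 | 00010110011110100 | 0 | 1
  12 | 00101100111101001 | 0 | 0
  13 | 01011001111010010 | 0 | 0
  14 | 10110011110100100 | 1 | 0
  15 | 01100111101001000 | 0 | 0
  16 | 11001111010010000 | 1 | 1
  17 | 10011110100100001 | 1 | 1
  18 | 00111101001000011 | 0 | 0
  19 | 01111010010000110 | 0 | 1
  20 | 11110100100001101 | 1 | 0
  21 | 11101001000011010 | 1 | 1
  22 | 11010010000110101 | 1 | 0
  23 | 10100100001101010 | 1 | 1
  24 | 01001000011010101 | 0 | 1
  25 | 10010000110101011 | 1 | 1
  26 | 00100001101010111 | 0 | 1
  27 | 01000011010101111 | 0 | 1
  28 | 10000110101011111 | 1 | 0
  29 | 00001101010111110 | 0 | 1
  30 | 00011010101111101 | 0 | 1
  31 | 00110101011111011 | 0 | 0
  32 | 01101010111110110 | 0 | 1
  33 | 11010101111101101 | 1 | 0
  34 | 10101011111011010 | 1 | 1
  35 | 01010111110110101 | 0 | 1
  36 | 10101111101101011 | 1 | 1
  37 | 01011111011010111 | 0 | 1
  38 | 10111110110101111 | 1 | 0
  39 | 01111101101011110 | 0 | 1
  40 | 11111011010111101 | 1 | 0
  41 | 11110110101111010 | 1 | 1
  42 | 11101101011110101 | 1 | 0
  43 | 11011010111101010 | 1 | 1
  44 | 10110101111010101 | 1 | 0
  45 | 01101011110101010 | 0 | 0
  46 | 11010111101010100 | 1 | 0
  47 | 10101111010101000 | 1 | 1
  48 | 01011110101010001 | 0 | 0
  49 | 10111101010100010 | 1 | 1
  50 | 01111010101000101 | 0 | 1
  51 | 11110101010001011 | 1 | 1
  52 | 11101010100010111 | 1 | 0
  53 | 11010101000101110 | 1 | 0
  54 | 10101010001011100 | 1 | 0
  55 | 01010100010111000 | 0 | 0
  56 | 10101000101110000 | 1 | 1
  57 | 01010001011100001 | 0 | 0
  58 | 10100010111000010 | 1 | 1
  59 | 01000101110000101 | 0 | 1
  60 | 10001011100001011 | 1 | 1
  61 | 00010111000010111 | 0 | 1
  62 | 00101110000101111 | 0 | 1
  63 | 01011100001011111 | 0 | 1
  64 | 10111000010111111 | 1 | 0
  65 | 01110000101111110 | 0 | 1
  66 | 11100001011111101 | 1 | 0
  67 | 11000010111111010 | 1 | 1
  68 | 10000101111110101 | 1 | 0
  69 | 00001011111101010 | 0 | 0
  70 | 00010111111010100 | 0 | 1
  71 | 00101111110101001 | 0 | 0
  72 | 01011111101010010 | 0 | 0
  73 | 10111111010100100 | 1 | 0
  74 | 01111110101001000 | 0 | 0
  75 | 11111101010010000 | 1 | 1
  76 | 11111010100100001 | 1 | 1
  77 | 11110101001000011 | 1 | 1
  78 | 11101010010000111 | 1 | 0
  79 | 11010100100001110 | 1 | 0
  80 | 10101001000011100 | 1 | 0
  81 | 01010010000111000 | 0 | 0
  82 | 10100100001110000 | 1 | 1
  83 | 01001000011100001 | 0 | 0
  84 | 10010000111000010 | 1 | 1
  85 | 00100001110000101 | 0 | 1
  86 | 01000011100001011 | 0 | 0
  87 | 10000111000010110 | 1 | 0
  88 | 00001110000101100 | 0 | 1
  89 | 00011100001011001 | 0 | 0
  90 | 00111000010110010 | 0 | 0
  91 | 01110000101100100 | 0 | 1
  92 | 11100001011001001 | 1 | 1
  93 | 11000010110010011 | 1 | 1
  94 | 10000101100100111 | 1 | 0
  95 | 00001011001001110 | 0 | 1
  96 | 00010110010011101 | 0 | 1
  97 | 00101100100111011 | 0 | 0
  98 | 01011001001110110 | 0 | 1
  99 | 10110010011101101 | 1 | 0
 100 | 01100100111011010 | 0 | 0
 101 | 11001001110110100 | 1 | 0
 102 | 10010011101101000 | 1 | 1
 103 | 00100111011010001 | 0 | 0
 104 | 01001110110100010 | 0 | 0
 105 | 10011101101000100 | 1 | 0
 106 | 00111011010001000 | 0 | 0
 107 | 01110110100010000 | 0 | 0
 108 | 11101101000100000 | 1 | 1
 109 | 11011010001000001 | 1 | 1
 110 | 10110100010000011 | 1 | 1
 111 | 01101000100000111 | 0 | 1
 112 | 11010001000001111 | 1 | 0
 113 | 10100010000011110 | 1 | 0
 114 | 01000100000111100 | 0 | 1
 115 | 10001000001111001 | 1 | 1
 116 | 00010000011110011 | 0 | 0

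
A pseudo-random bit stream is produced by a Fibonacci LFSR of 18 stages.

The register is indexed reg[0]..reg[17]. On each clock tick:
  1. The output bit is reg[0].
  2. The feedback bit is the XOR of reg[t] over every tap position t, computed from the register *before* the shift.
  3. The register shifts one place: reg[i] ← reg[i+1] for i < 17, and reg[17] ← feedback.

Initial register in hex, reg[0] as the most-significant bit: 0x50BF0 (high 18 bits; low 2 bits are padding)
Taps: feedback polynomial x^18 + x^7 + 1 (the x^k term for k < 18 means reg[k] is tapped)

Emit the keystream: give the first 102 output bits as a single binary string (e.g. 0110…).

010100001011111100000011110011111011100100000100110011101101100011101000101010110010111101001111001000

k : reg_k → out_k, fb_k
0: 010100001011111100 → 0, fb=0
1: 101000010111111000 → 1, fb=0
2: 010000101111110000 → 0, fb=0
3: 100001011111100000 → 1, fb=0
4: 000010111111000000 → 0, fb=1
5: 000101111110000001 → 0, fb=1
6: 001011111100000011 → 0, fb=1
7: 010111111000000111 → 0, fb=1
8: 101111110000001111 → 1, fb=0
9: 011111100000011110 → 0, fb=0
10: 111111000000111100 → 1, fb=1
11: 111110000001111001 → 1, fb=1
12: 111100000011110011 → 1, fb=1
13: 111000000111100111 → 1, fb=1
14: 110000001111001111 → 1, fb=1
15: 100000011110011111 → 1, fb=0
16: 000000111100111110 → 0, fb=1
17: 000001111001111101 → 0, fb=1
18: 000011110011111011 → 0, fb=1
19: 000111100111110111 → 0, fb=0
20: 001111001111101110 → 0, fb=0
21: 011110011111011100 → 0, fb=1
22: 111100111110111001 → 1, fb=0
23: 111001111101110010 → 1, fb=0
24: 110011111011100100 → 1, fb=0
25: 100111110111001000 → 1, fb=0
26: 001111101110010000 → 0, fb=0
27: 011111011100100000 → 0, fb=1
28: 111110111001000001 → 1, fb=0
29: 111101110010000010 → 1, fb=0
30: 111011100100000100 → 1, fb=1
31: 110111001000001001 → 1, fb=1
32: 101110010000010011 → 1, fb=0
33: 011100100000100110 → 0, fb=0
34: 111001000001001100 → 1, fb=1
35: 110010000010011001 → 1, fb=1
36: 100100000100110011 → 1, fb=1
37: 001000001001100111 → 0, fb=0
38: 010000010011001110 → 0, fb=1
39: 100000100110011101 → 1, fb=1
40: 000001001100111011 → 0, fb=0
41: 000010011001110110 → 0, fb=1
42: 000100110011101101 → 0, fb=1
43: 001001100111011011 → 0, fb=0
44: 010011001110110110 → 0, fb=0
45: 100110011101101100 → 1, fb=0
46: 001100111011011000 → 0, fb=1
47: 011001110110110001 → 0, fb=1
48: 110011101101100011 → 1, fb=1
49: 100111011011000111 → 1, fb=0
50: 001110110110001110 → 0, fb=1
51: 011101101100011101 → 0, fb=0
52: 111011011000111010 → 1, fb=0
53: 110110110001110100 → 1, fb=0
54: 101101100011101000 → 1, fb=1
55: 011011000111010001 → 0, fb=0
56: 110110001110100010 → 1, fb=1
57: 101100011101000101 → 1, fb=0
58: 011000111010001010 → 0, fb=1
59: 110001110100010101 → 1, fb=0
60: 100011101000101010 → 1, fb=1
61: 000111010001010101 → 0, fb=1
62: 001110100010101011 → 0, fb=0
63: 011101000101010110 → 0, fb=0
64: 111010001010101100 → 1, fb=1
65: 110100010101011001 → 1, fb=0
66: 101000101010110010 → 1, fb=1
67: 010001010101100101 → 0, fb=1
68: 100010101011001011 → 1, fb=1
69: 000101010110010111 → 0, fb=1
70: 001010101100101111 → 0, fb=0
71: 010101011001011110 → 0, fb=1
72: 101010110010111101 → 1, fb=0
73: 010101100101111010 → 0, fb=0
74: 101011001011110100 → 1, fb=1
75: 010110010111101001 → 0, fb=1
76: 101100101111010011 → 1, fb=1
77: 011001011110100111 → 0, fb=1
78: 110010111101001111 → 1, fb=0
79: 100101111010011110 → 1, fb=0
80: 001011110100111100 → 0, fb=1
81: 010111101001111001 → 0, fb=0
82: 101111010011110010 → 1, fb=0
83: 011110100111100100 → 0, fb=0
84: 111101001111001000 → 1, fb=1
85: 111010011110010001 → 1, fb=0
86: 110100111100100010 → 1, fb=0
87: 101001111001000100 → 1, fb=0
88: 010011110010001000 → 0, fb=1
89: 100111100100010001 → 1, fb=1
90: 001111001000100011 → 0, fb=0
91: 011110010001000110 → 0, fb=1
92: 111100100010001101 → 1, fb=1
93: 111001000100011011 → 1, fb=1
94: 110010001000110111 → 1, fb=1
95: 100100010001101111 → 1, fb=0
96: 001000100011011110 → 0, fb=0
97: 010001000110111100 → 0, fb=0
98: 100010001101111000 → 1, fb=1
99: 000100011011110001 → 0, fb=1
100: 001000110111100011 → 0, fb=1
101: 010001101111000111 → 0, fb=0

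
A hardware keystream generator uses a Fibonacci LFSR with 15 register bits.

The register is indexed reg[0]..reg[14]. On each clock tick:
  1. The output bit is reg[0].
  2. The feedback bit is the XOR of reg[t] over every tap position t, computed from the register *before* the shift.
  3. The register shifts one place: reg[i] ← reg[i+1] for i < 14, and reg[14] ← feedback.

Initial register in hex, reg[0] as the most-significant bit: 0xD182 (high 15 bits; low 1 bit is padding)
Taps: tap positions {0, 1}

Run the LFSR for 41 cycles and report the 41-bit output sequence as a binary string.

k : reg_k → out_k, fb_k
0: 110100011000001 → 1, fb=0
1: 101000110000010 → 1, fb=1
2: 010001100000101 → 0, fb=1
3: 100011000001011 → 1, fb=1
4: 000110000010111 → 0, fb=0
5: 001100000101110 → 0, fb=0
6: 011000001011100 → 0, fb=1
7: 110000010111001 → 1, fb=0
8: 100000101110010 → 1, fb=1
9: 000001011100101 → 0, fb=0
10: 000010111001010 → 0, fb=0
11: 000101110010100 → 0, fb=0
12: 001011100101000 → 0, fb=0
13: 010111001010000 → 0, fb=1
14: 101110010100001 → 1, fb=1
15: 011100101000011 → 0, fb=1
16: 111001010000111 → 1, fb=0
17: 110010100001110 → 1, fb=0
18: 100101000011100 → 1, fb=1
19: 001010000111001 → 0, fb=0
20: 010100001110010 → 0, fb=1
21: 101000011100101 → 1, fb=1
22: 010000111001011 → 0, fb=1
23: 100001110010111 → 1, fb=1
24: 000011100101111 → 0, fb=0
25: 000111001011110 → 0, fb=0
26: 001110010111100 → 0, fb=0
27: 011100101111000 → 0, fb=1
28: 111001011110001 → 1, fb=0
29: 110010111100010 → 1, fb=0
30: 100101111000100 → 1, fb=1
31: 001011110001001 → 0, fb=0
32: 010111100010010 → 0, fb=1
33: 101111000100101 → 1, fb=1
34: 011110001001011 → 0, fb=1
35: 111100010010111 → 1, fb=0
36: 111000100101110 → 1, fb=0
37: 110001001011100 → 1, fb=0
38: 100010010111000 → 1, fb=1
39: 000100101110001 → 0, fb=0
40: 001001011100010 → 0, fb=0

11010001100000101110010100001110010111100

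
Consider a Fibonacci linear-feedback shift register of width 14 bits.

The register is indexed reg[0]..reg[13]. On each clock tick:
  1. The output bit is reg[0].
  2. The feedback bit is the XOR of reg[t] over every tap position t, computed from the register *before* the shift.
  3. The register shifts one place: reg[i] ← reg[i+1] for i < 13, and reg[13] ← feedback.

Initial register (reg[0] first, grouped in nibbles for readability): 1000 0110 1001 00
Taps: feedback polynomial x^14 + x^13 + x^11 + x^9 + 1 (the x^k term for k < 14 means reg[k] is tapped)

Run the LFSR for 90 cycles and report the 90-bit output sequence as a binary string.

step | reg (before) | out | fb
   0 | 10000110100100 | 1 | 0
   1 | 00001101001000 | 0 | 0
   2 | 00011010010000 | 0 | 1
   3 | 00110100100001 | 0 | 1
   4 | 01101001000011 | 0 | 1
   5 | 11010010000111 | 1 | 1
   6 | 10100100001111 | 1 | 1
   7 | 01001000011111 | 0 | 1
   8 | 10010000111111 | 1 | 0
   9 | 00100001111110 | 0 | 0
  10 | 01000011111100 | 0 | 0
  11 | 10000111111000 | 1 | 0
  12 | 00001111110000 | 0 | 1
  13 | 00011111100001 | 0 | 1
  14 | 00111111000011 | 0 | 1
  15 | 01111110000111 | 0 | 0
  16 | 11111100001110 | 1 | 0
  17 | 11111000011100 | 1 | 1
  18 | 11110000111001 | 1 | 1
  19 | 11100001110011 | 1 | 1
  20 | 11000011100111 | 1 | 1
  21 | 10000111001111 | 1 | 1
  22 | 00001110011111 | 0 | 1
  23 | 00011100111111 | 0 | 1
  24 | 00111001111111 | 0 | 1
  25 | 01110011111111 | 0 | 1
  26 | 11100111111111 | 1 | 0
  27 | 11001111111110 | 1 | 1
  28 | 10011111111101 | 1 | 0
  29 | 00111111111010 | 0 | 1
  30 | 01111111110101 | 0 | 1
  31 | 11111111101011 | 1 | 0
  32 | 11111111010110 | 1 | 1
  33 | 11111110101101 | 1 | 1
  34 | 11111101011011 | 1 | 1
  35 | 11111010110111 | 1 | 0
  36 | 11110101101110 | 1 | 0
  37 | 11101011011100 | 1 | 1
  38 | 11010110111001 | 1 | 1
  39 | 10101101110011 | 1 | 1
  40 | 01011011100111 | 0 | 0
  41 | 10110111001110 | 1 | 0
  42 | 01101110011100 | 0 | 0
  43 | 11011100111000 | 1 | 0
  44 | 10111001110000 | 1 | 0
  45 | 01110011100000 | 0 | 0
  46 | 11100111000000 | 1 | 1
  47 | 11001110000001 | 1 | 0
  48 | 10011100000010 | 1 | 1
  49 | 00111000000101 | 0 | 0
  50 | 01110000001010 | 0 | 0
  51 | 11100000010100 | 1 | 1
  52 | 11000000101001 | 1 | 0
  53 | 10000001010010 | 1 | 0
  54 | 00000010100100 | 0 | 1
  55 | 00000101001001 | 0 | 1
  56 | 00001010010011 | 0 | 0
  57 | 00010100100110 | 0 | 1
  58 | 00101001001101 | 0 | 0
  59 | 01010010011010 | 0 | 1
  60 | 10100100110101 | 1 | 0
  61 | 01001001101010 | 0 | 0
  62 | 10010011010100 | 1 | 1
  63 | 00100110101001 | 0 | 1
  64 | 01001101010011 | 0 | 0
  65 | 10011010100110 | 1 | 0
  66 | 00110101001100 | 0 | 1
  67 | 01101010011001 | 0 | 0
  68 | 11010100110010 | 1 | 0
  69 | 10101001100100 | 1 | 0
  70 | 01010011001000 | 0 | 0
  71 | 10100110010000 | 1 | 0
  72 | 01001100100000 | 0 | 0
  73 | 10011001000000 | 1 | 1
  74 | 00110010000001 | 0 | 1
  75 | 01100100000011 | 0 | 1
  76 | 11001000000111 | 1 | 1
  77 | 10010000001111 | 1 | 1
  78 | 00100000011111 | 0 | 1
  79 | 01000000111111 | 0 | 1
  80 | 10000001111111 | 1 | 0
  81 | 00000011111110 | 0 | 0
  82 | 00000111111100 | 0 | 0
  83 | 00001111111000 | 0 | 1
  84 | 00011111110001 | 0 | 0
  85 | 00111111100010 | 0 | 0
  86 | 01111111000100 | 0 | 1
  87 | 11111110001001 | 1 | 0
  88 | 11111100010010 | 1 | 0
  89 | 11111000100100 | 1 | 0

100001101001000011111100001110011111111101011011100111000000101001001101010011001000000111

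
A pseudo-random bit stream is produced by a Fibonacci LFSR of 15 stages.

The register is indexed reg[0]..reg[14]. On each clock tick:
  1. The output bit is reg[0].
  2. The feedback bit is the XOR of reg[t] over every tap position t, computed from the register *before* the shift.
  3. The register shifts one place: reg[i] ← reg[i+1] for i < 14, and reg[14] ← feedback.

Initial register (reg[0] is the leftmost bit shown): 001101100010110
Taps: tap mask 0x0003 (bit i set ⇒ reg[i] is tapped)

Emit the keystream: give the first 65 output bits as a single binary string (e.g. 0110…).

00110110001011001011010011101011101110100111100110011101000101010

step | reg (before) | out | fb
   0 | 001101100010110 | 0 | 0
   1 | 011011000101100 | 0 | 1
   2 | 110110001011001 | 1 | 0
   3 | 101100010110010 | 1 | 1
   4 | 011000101100101 | 0 | 1
   5 | 110001011001011 | 1 | 0
   6 | 100010110010110 | 1 | 1
   7 | 000101100101101 | 0 | 0
   8 | 001011001011010 | 0 | 0
   9 | 010110010110100 | 0 | 1
  10 | 101100101101001 | 1 | 1
  11 | 011001011010011 | 0 | 1
  12 | 110010110100111 | 1 | 0
  13 | 100101101001110 | 1 | 1
  14 | 001011010011101 | 0 | 0
  15 | 010110100111010 | 0 | 1
  16 | 101101001110101 | 1 | 1
  17 | 011010011101011 | 0 | 1
  18 | 110100111010111 | 1 | 0
  19 | 101001110101110 | 1 | 1
  20 | 010011101011101 | 0 | 1
  21 | 100111010111011 | 1 | 1
  22 | 001110101110111 | 0 | 0
  23 | 011101011101110 | 0 | 1
  24 | 111010111011101 | 1 | 0
  25 | 110101110111010 | 1 | 0
  26 | 101011101110100 | 1 | 1
  27 | 010111011101001 | 0 | 1
  28 | 101110111010011 | 1 | 1
  29 | 011101110100111 | 0 | 1
  30 | 111011101001111 | 1 | 0
  31 | 110111010011110 | 1 | 0
  32 | 101110100111100 | 1 | 1
  33 | 011101001111001 | 0 | 1
  34 | 111010011110011 | 1 | 0
  35 | 110100111100110 | 1 | 0
  36 | 101001111001100 | 1 | 1
  37 | 010011110011001 | 0 | 1
  38 | 100111100110011 | 1 | 1
  39 | 001111001100111 | 0 | 0
  40 | 011110011001110 | 0 | 1
  41 | 111100110011101 | 1 | 0
  42 | 111001100111010 | 1 | 0
  43 | 110011001110100 | 1 | 0
  44 | 100110011101000 | 1 | 1
  45 | 001100111010001 | 0 | 0
  46 | 011001110100010 | 0 | 1
  47 | 110011101000101 | 1 | 0
  48 | 100111010001010 | 1 | 1
  49 | 001110100010101 | 0 | 0
  50 | 011101000101010 | 0 | 1
  51 | 111010001010101 | 1 | 0
  52 | 110100010101010 | 1 | 0
  53 | 101000101010100 | 1 | 1
  54 | 010001010101001 | 0 | 1
  55 | 100010101010011 | 1 | 1
  56 | 000101010100111 | 0 | 0
  57 | 001010101001110 | 0 | 0
  58 | 010101010011100 | 0 | 1
  59 | 101010100111001 | 1 | 1
  60 | 010101001110011 | 0 | 1
  61 | 101010011100111 | 1 | 1
  62 | 010100111001111 | 0 | 1
  63 | 101001110011111 | 1 | 1
  64 | 010011100111111 | 0 | 1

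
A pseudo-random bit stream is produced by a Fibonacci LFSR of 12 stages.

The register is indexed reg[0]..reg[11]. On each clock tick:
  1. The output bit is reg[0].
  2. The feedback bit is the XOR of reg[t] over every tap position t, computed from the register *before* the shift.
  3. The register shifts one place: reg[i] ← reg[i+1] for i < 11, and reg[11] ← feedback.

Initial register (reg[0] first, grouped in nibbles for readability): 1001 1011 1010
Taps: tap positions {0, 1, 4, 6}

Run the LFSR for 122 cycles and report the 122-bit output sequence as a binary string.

k : reg_k → out_k, fb_k
0: 100110111010 → 1, fb=1
1: 001101110101 → 0, fb=1
2: 011011101011 → 0, fb=1
3: 110111010111 → 1, fb=1
4: 101110101111 → 1, fb=1
5: 011101011111 → 0, fb=1
6: 111010111111 → 1, fb=0
7: 110101111110 → 1, fb=1
8: 101011111101 → 1, fb=1
9: 010111111011 → 0, fb=1
10: 101111110111 → 1, fb=1
11: 011111101111 → 0, fb=1
12: 111111011111 → 1, fb=1
13: 111110111111 → 1, fb=0
14: 111101111110 → 1, fb=1
15: 111011111101 → 1, fb=0
16: 110111111010 → 1, fb=0
17: 101111110100 → 1, fb=1
18: 011111101001 → 0, fb=1
19: 111111010011 → 1, fb=1
20: 111110100111 → 1, fb=0
21: 111101001110 → 1, fb=0
22: 111010011100 → 1, fb=1
23: 110100111001 → 1, fb=1
24: 101001110011 → 1, fb=0
25: 010011100110 → 0, fb=1
26: 100111001101 → 1, fb=0
27: 001110011010 → 0, fb=1
28: 011100110101 → 0, fb=0
29: 111001101010 → 1, fb=1
30: 110011010101 → 1, fb=1
31: 100110101011 → 1, fb=1
32: 001101010111 → 0, fb=0
33: 011010101110 → 0, fb=1
34: 110101011101 → 1, fb=0
35: 101010111010 → 1, fb=1
36: 010101110101 → 0, fb=0
37: 101011101010 → 1, fb=1
38: 010111010101 → 0, fb=0
39: 101110101010 → 1, fb=1
40: 011101010101 → 0, fb=1
41: 111010101011 → 1, fb=0
42: 110101010110 → 1, fb=0
43: 101010101100 → 1, fb=1
44: 010101011001 → 0, fb=1
45: 101010110011 → 1, fb=1
46: 010101100111 → 0, fb=0
47: 101011001110 → 1, fb=0
48: 010110011100 → 0, fb=0
49: 101100111000 → 1, fb=0
50: 011001110000 → 0, fb=0
51: 110011100000 → 1, fb=0
52: 100111000000 → 1, fb=0
53: 001110000000 → 0, fb=1
54: 011100000001 → 0, fb=1
55: 111000000011 → 1, fb=0
56: 110000000110 → 1, fb=0
57: 100000001100 → 1, fb=1
58: 000000011001 → 0, fb=0
59: 000000110010 → 0, fb=1
60: 000001100101 → 0, fb=1
61: 000011001011 → 0, fb=1
62: 000110010111 → 0, fb=1
63: 001100101111 → 0, fb=1
64: 011001011111 → 0, fb=1
65: 110010111111 → 1, fb=0
66: 100101111110 → 1, fb=0
67: 001011111100 → 0, fb=0
68: 010111111000 → 0, fb=1
69: 101111110001 → 1, fb=1
70: 011111100011 → 0, fb=1
71: 111111000111 → 1, fb=1
72: 111110001111 → 1, fb=1
73: 111100011111 → 1, fb=0
74: 111000111110 → 1, fb=1
75: 110001111101 → 1, fb=1
76: 100011111011 → 1, fb=1
77: 000111110111 → 0, fb=0
78: 001111101110 → 0, fb=0
79: 011111011100 → 0, fb=0
80: 111110111000 → 1, fb=0
81: 111101110000 → 1, fb=1
82: 111011100001 → 1, fb=0
83: 110111000010 → 1, fb=1
84: 101110000101 → 1, fb=0
85: 011100001010 → 0, fb=1
86: 111000010101 → 1, fb=0
87: 110000101010 → 1, fb=1
88: 100001010101 → 1, fb=1
89: 000010101011 → 0, fb=0
90: 000101010110 → 0, fb=0
91: 001010101100 → 0, fb=0
92: 010101011000 → 0, fb=1
93: 101010110001 → 1, fb=1
94: 010101100011 → 0, fb=0
95: 101011000110 → 1, fb=0
96: 010110001100 → 0, fb=0
97: 101100011000 → 1, fb=1
98: 011000110001 → 0, fb=0
99: 110001100010 → 1, fb=1
100: 100011000101 → 1, fb=0
101: 000110001010 → 0, fb=1
102: 001100010101 → 0, fb=0
103: 011000101010 → 0, fb=0
104: 110001010100 → 1, fb=0
105: 100010101000 → 1, fb=1
106: 000101010001 → 0, fb=0
107: 001010100010 → 0, fb=0
108: 010101000100 → 0, fb=1
109: 101010001001 → 1, fb=0
110: 010100010010 → 0, fb=1
111: 101000100101 → 1, fb=0
112: 010001001010 → 0, fb=1
113: 100010010101 → 1, fb=0
114: 000100101010 → 0, fb=1
115: 001001010101 → 0, fb=0
116: 010010101010 → 0, fb=1
117: 100101010101 → 1, fb=1
118: 001010101011 → 0, fb=0
119: 010101010110 → 0, fb=1
120: 101010101101 → 1, fb=1
121: 010101011011 → 0, fb=1

10011011101011111101111110100111001101010111010101011001110000000110010111111000111110111000010101011000110001010100010010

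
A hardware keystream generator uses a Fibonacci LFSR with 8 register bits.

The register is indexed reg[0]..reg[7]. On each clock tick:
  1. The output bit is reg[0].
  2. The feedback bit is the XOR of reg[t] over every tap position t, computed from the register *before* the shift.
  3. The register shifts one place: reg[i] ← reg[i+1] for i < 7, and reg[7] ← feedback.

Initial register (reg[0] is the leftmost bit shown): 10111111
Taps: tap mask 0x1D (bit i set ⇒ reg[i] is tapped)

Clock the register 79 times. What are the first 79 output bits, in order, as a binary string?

1011111101001100110101000110000011101010101111100101000010011111111000010111100

k : reg_k → out_k, fb_k
0: 10111111 → 1, fb=0
1: 01111110 → 0, fb=1
2: 11111101 → 1, fb=0
3: 11111010 → 1, fb=0
4: 11110100 → 1, fb=1
5: 11101001 → 1, fb=1
6: 11010011 → 1, fb=0
7: 10100110 → 1, fb=0
8: 01001100 → 0, fb=1
9: 10011001 → 1, fb=1
10: 00110011 → 0, fb=0
11: 01100110 → 0, fb=1
12: 11001101 → 1, fb=0
13: 10011010 → 1, fb=1
14: 00110101 → 0, fb=0
15: 01101010 → 0, fb=0
16: 11010100 → 1, fb=0
17: 10101000 → 1, fb=1
18: 01010001 → 0, fb=1
19: 10100011 → 1, fb=0
20: 01000110 → 0, fb=0
21: 10001100 → 1, fb=0
22: 00011000 → 0, fb=0
23: 00110000 → 0, fb=0
24: 01100000 → 0, fb=1
25: 11000001 → 1, fb=1
26: 10000011 → 1, fb=1
27: 00000111 → 0, fb=0
28: 00001110 → 0, fb=1
29: 00011101 → 0, fb=0
30: 00111010 → 0, fb=1
31: 01110101 → 0, fb=0
32: 11101010 → 1, fb=1
33: 11010101 → 1, fb=0
34: 10101010 → 1, fb=1
35: 01010101 → 0, fb=1
36: 10101011 → 1, fb=1
37: 01010111 → 0, fb=1
38: 10101111 → 1, fb=1
39: 01011111 → 0, fb=0
40: 10111110 → 1, fb=0
41: 01111100 → 0, fb=1
42: 11111001 → 1, fb=0
43: 11110010 → 1, fb=1
44: 11100101 → 1, fb=0
45: 11001010 → 1, fb=0
46: 10010100 → 1, fb=0
47: 00101000 → 0, fb=0
48: 01010000 → 0, fb=1
49: 10100001 → 1, fb=0
50: 01000010 → 0, fb=0
51: 10000100 → 1, fb=1
52: 00001001 → 0, fb=1
53: 00010011 → 0, fb=1
54: 00100111 → 0, fb=1
55: 01001111 → 0, fb=1
56: 10011111 → 1, fb=1
57: 00111111 → 0, fb=1
58: 01111111 → 0, fb=1
59: 11111111 → 1, fb=0
60: 11111110 → 1, fb=0
61: 11111100 → 1, fb=0
62: 11111000 → 1, fb=0
63: 11110000 → 1, fb=1
64: 11100001 → 1, fb=0
65: 11000010 → 1, fb=1
66: 10000101 → 1, fb=1
67: 00001011 → 0, fb=1
68: 00010111 → 0, fb=1
69: 00101111 → 0, fb=0
70: 01011110 → 0, fb=0
71: 10111100 → 1, fb=0
72: 01111000 → 0, fb=1
73: 11110001 → 1, fb=1
74: 11100011 → 1, fb=0
75: 11000110 → 1, fb=1
76: 10001101 → 1, fb=0
77: 00011010 → 0, fb=0
78: 00110100 → 0, fb=0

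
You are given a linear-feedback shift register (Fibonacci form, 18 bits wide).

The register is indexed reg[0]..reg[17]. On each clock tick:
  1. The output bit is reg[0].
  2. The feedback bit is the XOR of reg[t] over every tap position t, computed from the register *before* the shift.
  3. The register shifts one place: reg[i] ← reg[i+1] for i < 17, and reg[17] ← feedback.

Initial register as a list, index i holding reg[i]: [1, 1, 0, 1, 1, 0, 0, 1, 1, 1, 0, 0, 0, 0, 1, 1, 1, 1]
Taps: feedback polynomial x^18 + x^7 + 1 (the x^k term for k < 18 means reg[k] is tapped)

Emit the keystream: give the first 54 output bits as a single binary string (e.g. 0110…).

k : reg_k → out_k, fb_k
0: 110110011100001111 → 1, fb=0
1: 101100111000011110 → 1, fb=0
2: 011001110000111100 → 0, fb=1
3: 110011100001111001 → 1, fb=1
4: 100111000011110011 → 1, fb=1
5: 001110000111100111 → 0, fb=0
6: 011100001111001110 → 0, fb=0
7: 111000011110011100 → 1, fb=0
8: 110000111100111000 → 1, fb=0
9: 100001111001110000 → 1, fb=0
10: 000011110011100000 → 0, fb=1
11: 000111100111000001 → 0, fb=0
12: 001111001110000010 → 0, fb=0
13: 011110011100000100 → 0, fb=1
14: 111100111000001001 → 1, fb=0
15: 111001110000010010 → 1, fb=0
16: 110011100000100100 → 1, fb=1
17: 100111000001001001 → 1, fb=1
18: 001110000010010011 → 0, fb=0
19: 011100000100100110 → 0, fb=0
20: 111000001001001100 → 1, fb=1
21: 110000010010011001 → 1, fb=0
22: 100000100100110010 → 1, fb=1
23: 000001001001100101 → 0, fb=0
24: 000010010011001010 → 0, fb=1
25: 000100100110010101 → 0, fb=0
26: 001001001100101010 → 0, fb=0
27: 010010011001010100 → 0, fb=1
28: 100100110010101001 → 1, fb=0
29: 001001100101010010 → 0, fb=0
30: 010011001010100100 → 0, fb=0
31: 100110010101001000 → 1, fb=0
32: 001100101010010000 → 0, fb=0
33: 011001010100100000 → 0, fb=1
34: 110010101001000001 → 1, fb=1
35: 100101010010000011 → 1, fb=0
36: 001010100100000110 → 0, fb=0
37: 010101001000001100 → 0, fb=0
38: 101010010000011000 → 1, fb=0
39: 010100100000110000 → 0, fb=0
40: 101001000001100000 → 1, fb=1
41: 010010000011000001 → 0, fb=0
42: 100100000110000010 → 1, fb=1
43: 001000001100000101 → 0, fb=0
44: 010000011000001010 → 0, fb=1
45: 100000110000010101 → 1, fb=0
46: 000001100000101010 → 0, fb=0
47: 000011000001010100 → 0, fb=0
48: 000110000010101000 → 0, fb=0
49: 001100000101010000 → 0, fb=0
50: 011000001010100000 → 0, fb=0
51: 110000010101000000 → 1, fb=0
52: 100000101010000000 → 1, fb=1
53: 000001010100000001 → 0, fb=1

110110011100001111001110000010010011001010100100000110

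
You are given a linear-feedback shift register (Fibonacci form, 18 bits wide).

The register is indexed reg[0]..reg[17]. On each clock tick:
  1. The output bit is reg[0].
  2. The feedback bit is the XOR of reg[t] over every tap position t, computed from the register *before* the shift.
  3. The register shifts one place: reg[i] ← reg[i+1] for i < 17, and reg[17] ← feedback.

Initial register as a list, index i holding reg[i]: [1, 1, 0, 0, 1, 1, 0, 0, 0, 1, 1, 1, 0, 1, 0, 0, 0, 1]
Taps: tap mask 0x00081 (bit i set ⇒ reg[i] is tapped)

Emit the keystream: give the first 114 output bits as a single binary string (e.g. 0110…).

110011000111010001111101100100101010110100110001000011010110110111101110111001101010011101101101010001000111001111

tick  register→output (feedback)
  0  110011000111010001→1 (1)
  1  100110001110100011→1 (1)
  2  001100011101000111→0 (1)
  3  011000111010001111→0 (1)
  4  110001110100011111→1 (0)
  5  100011101000111110→1 (1)
  6  000111010001111101→0 (1)
  7  001110100011111011→0 (0)
  8  011101000111110110→0 (0)
  9  111010001111101100→1 (1)
 10  110100011111011001→1 (0)
 11  101000111110110010→1 (0)
 12  010001111101100100→0 (1)
 13  100011111011001001→1 (0)
 14  000111110110010010→0 (1)
 15  001111101100100101→0 (0)
 16  011111011001001010→0 (1)
 17  111110110010010101→1 (0)
 18  111101100100101010→1 (1)
 19  111011001001010101→1 (1)
 20  110110010010101011→1 (0)
 21  101100100101010110→1 (1)
 22  011001001010101101→0 (0)
 23  110010010101011010→1 (0)
 24  100100101010110100→1 (1)
 25  001001010101101001→0 (1)
 26  010010101011010011→0 (0)
 27  100101010110100110→1 (0)
 28  001010101101001100→0 (0)
 29  010101011010011000→0 (1)
 30  101010110100110001→1 (0)
 31  010101101001100010→0 (0)
 32  101011010011000100→1 (0)
 33  010110100110001000→0 (0)
 34  101101001100010000→1 (1)
 35  011010011000100001→0 (1)
 36  110100110001000011→1 (0)
 37  101001100010000110→1 (1)
 38  010011000100001101→0 (0)
 39  100110001000011010→1 (1)
 40  001100010000110101→0 (1)
 41  011000100001101011→0 (0)
 42  110001000011010110→1 (1)
 43  100010000110101101→1 (1)
 44  000100001101011011→0 (0)
 45  001000011010110110→0 (1)
 46  010000110101101101→0 (1)
 47  100001101011011011→1 (1)
 48  000011010110110111→0 (1)
 49  000110101101101111→0 (0)
 50  001101011011011110→0 (1)
 51  011010110110111101→0 (1)
 52  110101101101111011→1 (1)
 53  101011011011110111→1 (0)
 54  010110110111101110→0 (1)
 55  101101101111011101→1 (1)
 56  011011011110111011→0 (1)
 57  110110111101110111→1 (0)
 58  101101111011101110→1 (0)
 59  011011110111011100→0 (1)
 60  110111101110111001→1 (1)
 61  101111011101110011→1 (0)
 62  011110111011100110→0 (1)
 63  111101110111001101→1 (0)
 64  111011101110011010→1 (1)
 65  110111011100110101→1 (0)
 66  101110111001101010→1 (0)
 67  011101110011010100→0 (1)
 68  111011100110101001→1 (1)
 69  110111001101010011→1 (1)
 70  101110011010100111→1 (0)
 71  011100110101001110→0 (1)
 72  111001101010011101→1 (1)
 73  110011010100111011→1 (0)
 74  100110101001110110→1 (1)
 75  001101010011101101→0 (1)
 76  011010100111011011→0 (0)
 77  110101001110110110→1 (1)
 78  101010011101101101→1 (0)
 79  010100111011011010→0 (1)
 80  101001110110110101→1 (0)
 81  010011101101101010→0 (0)
 82  100111011011010100→1 (0)
 83  001110110110101000→0 (1)
 84  011101101101010001→0 (0)
 85  111011011010100010→1 (0)
 86  110110110101000100→1 (0)
 87  101101101010001000→1 (1)
 88  011011010100010001→0 (1)
 89  110110101000100011→1 (1)
 90  101101010001000111→1 (0)
 91  011010100010001110→0 (0)
 92  110101000100011100→1 (1)
 93  101010001000111001→1 (1)
 94  010100010001110011→0 (1)
 95  101000100011100111→1 (1)
 96  010001000111001111→0 (0)
 97  100010001110011110→1 (1)
 98  000100011100111101→0 (1)
 99  001000111001111011→0 (1)
100  010001110011110111→0 (1)
101  100011100111101111→1 (1)
102  000111001111011111→0 (0)
103  001110011110111110→0 (1)
104  011100111101111101→0 (1)
105  111001111011111011→1 (0)
106  110011110111110110→1 (0)
107  100111101111101100→1 (1)
108  001111011111011001→0 (1)
109  011110111110110011→0 (1)
110  111101111101100111→1 (0)
111  111011111011001110→1 (0)
112  110111110110011100→1 (0)
113  101111101100111000→1 (1)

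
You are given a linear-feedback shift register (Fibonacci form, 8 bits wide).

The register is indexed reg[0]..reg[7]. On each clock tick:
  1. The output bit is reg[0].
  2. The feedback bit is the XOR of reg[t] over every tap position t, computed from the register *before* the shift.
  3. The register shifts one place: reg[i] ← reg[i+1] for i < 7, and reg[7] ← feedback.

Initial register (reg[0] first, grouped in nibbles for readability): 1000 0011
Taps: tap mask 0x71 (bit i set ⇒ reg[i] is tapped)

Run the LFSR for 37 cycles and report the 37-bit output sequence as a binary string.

1000001100010101100110010111111011110

tick  register→output (feedback)
  0  10000011→1 (0)
  1  00000110→0 (0)
  2  00001100→0 (0)
  3  00011000→0 (1)
  4  00110001→0 (0)
  5  01100010→0 (1)
  6  11000101→1 (0)
  7  10001010→1 (1)
  8  00010101→0 (1)
  9  00101011→0 (0)
 10  01010110→0 (0)
 11  10101100→1 (1)
 12  01011001→0 (1)
 13  10110011→1 (0)
 14  01100110→0 (0)
 15  11001100→1 (1)
 16  10011001→1 (0)
 17  00110010→0 (1)
 18  01100101→0 (1)
 19  11001011→1 (1)
 20  10010111→1 (1)
 21  00101111→0 (1)
 22  01011111→0 (1)
 23  10111111→1 (0)
 24  01111110→0 (1)
 25  11111101→1 (1)
 26  11111011→1 (1)
 27  11110111→1 (1)
 28  11101111→1 (0)
 29  11011110→1 (0)
 30  10111100→1 (1)
 31  01111001→0 (1)
 32  11110011→1 (0)
 33  11100110→1 (1)
 34  11001101→1 (1)
 35  10011011→1 (1)
 36  00110111→0 (0)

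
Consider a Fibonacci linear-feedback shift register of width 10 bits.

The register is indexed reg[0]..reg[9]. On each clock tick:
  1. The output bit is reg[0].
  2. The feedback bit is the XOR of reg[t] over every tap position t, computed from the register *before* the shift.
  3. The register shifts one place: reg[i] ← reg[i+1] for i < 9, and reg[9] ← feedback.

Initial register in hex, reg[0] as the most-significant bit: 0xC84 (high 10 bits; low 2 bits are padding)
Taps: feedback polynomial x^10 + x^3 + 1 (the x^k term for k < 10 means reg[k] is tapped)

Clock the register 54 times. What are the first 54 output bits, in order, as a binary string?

step | reg (before) | out | fb
   0 | 1100100001 | 1 | 1
   1 | 1001000011 | 1 | 0
   2 | 0010000110 | 0 | 0
   3 | 0100001100 | 0 | 0
   4 | 1000011000 | 1 | 1
   5 | 0000110001 | 0 | 0
   6 | 0001100010 | 0 | 1
   7 | 0011000101 | 0 | 1
   8 | 0110001011 | 0 | 0
   9 | 1100010110 | 1 | 1
  10 | 1000101101 | 1 | 1
  11 | 0001011011 | 0 | 1
  12 | 0010110111 | 0 | 0
  13 | 0101101110 | 0 | 1
  14 | 1011011101 | 1 | 0
  15 | 0110111010 | 0 | 0
  16 | 1101110100 | 1 | 0
  17 | 1011101000 | 1 | 0
  18 | 0111010000 | 0 | 1
  19 | 1110100001 | 1 | 1
  20 | 1101000011 | 1 | 0
  21 | 1010000110 | 1 | 1
  22 | 0100001101 | 0 | 0
  23 | 1000011010 | 1 | 1
  24 | 0000110101 | 0 | 0
  25 | 0001101010 | 0 | 1
  26 | 0011010101 | 0 | 1
  27 | 0110101011 | 0 | 0
  28 | 1101010110 | 1 | 0
  29 | 1010101100 | 1 | 1
  30 | 0101011001 | 0 | 1
  31 | 1010110011 | 1 | 1
  32 | 0101100111 | 0 | 1
  33 | 1011001111 | 1 | 0
  34 | 0110011110 | 0 | 0
  35 | 1100111100 | 1 | 1
  36 | 1001111001 | 1 | 0
  37 | 0011110010 | 0 | 1
  38 | 0111100101 | 0 | 1
  39 | 1111001011 | 1 | 0
  40 | 1110010110 | 1 | 1
  41 | 1100101101 | 1 | 1
  42 | 1001011011 | 1 | 0
  43 | 0010110110 | 0 | 0
  44 | 0101101100 | 0 | 1
  45 | 1011011001 | 1 | 0
  46 | 0110110010 | 0 | 0
  47 | 1101100100 | 1 | 0
  48 | 1011001000 | 1 | 0
  49 | 0110010000 | 0 | 0
  50 | 1100100000 | 1 | 1
  51 | 1001000001 | 1 | 0
  52 | 0010000010 | 0 | 0
  53 | 0100000100 | 0 | 0

110010000110001011011101000011010101100111100101101100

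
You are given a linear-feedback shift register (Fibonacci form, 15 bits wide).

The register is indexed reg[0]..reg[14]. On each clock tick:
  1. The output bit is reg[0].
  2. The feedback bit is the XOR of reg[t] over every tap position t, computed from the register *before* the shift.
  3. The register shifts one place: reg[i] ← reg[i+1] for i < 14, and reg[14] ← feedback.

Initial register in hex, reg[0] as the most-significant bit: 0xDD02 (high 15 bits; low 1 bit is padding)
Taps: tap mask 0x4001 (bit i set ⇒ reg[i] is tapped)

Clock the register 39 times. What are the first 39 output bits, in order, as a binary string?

110111010000001011010011111110010011101

tick  register→output (feedback)
  0  110111010000001→1 (0)
  1  101110100000010→1 (1)
  2  011101000000101→0 (1)
  3  111010000001011→1 (0)
  4  110100000010110→1 (1)
  5  101000000101101→1 (0)
  6  010000001011010→0 (0)
  7  100000010110100→1 (1)
  8  000000101101001→0 (1)
  9  000001011010011→0 (1)
 10  000010110100111→0 (1)
 11  000101101001111→0 (1)
 12  001011010011111→0 (1)
 13  010110100111111→0 (1)
 14  101101001111111→1 (0)
 15  011010011111110→0 (0)
 16  110100111111100→1 (1)
 17  101001111111001→1 (0)
 18  010011111110010→0 (0)
 19  100111111100100→1 (1)
 20  001111111001001→0 (1)
 21  011111110010011→0 (1)
 22  111111100100111→1 (0)
 23  111111001001110→1 (1)
 24  111110010011101→1 (0)
 25  111100100111010→1 (1)
 26  111001001110101→1 (0)
 27  110010011101010→1 (1)
 28  100100111010101→1 (0)
 29  001001110101010→0 (0)
 30  010011101010100→0 (0)
 31  100111010101000→1 (1)
 32  001110101010001→0 (1)
 33  011101010100011→0 (1)
 34  111010101000111→1 (0)
 35  110101010001110→1 (1)
 36  101010100011101→1 (0)
 37  010101000111010→0 (0)
 38  101010001110100→1 (1)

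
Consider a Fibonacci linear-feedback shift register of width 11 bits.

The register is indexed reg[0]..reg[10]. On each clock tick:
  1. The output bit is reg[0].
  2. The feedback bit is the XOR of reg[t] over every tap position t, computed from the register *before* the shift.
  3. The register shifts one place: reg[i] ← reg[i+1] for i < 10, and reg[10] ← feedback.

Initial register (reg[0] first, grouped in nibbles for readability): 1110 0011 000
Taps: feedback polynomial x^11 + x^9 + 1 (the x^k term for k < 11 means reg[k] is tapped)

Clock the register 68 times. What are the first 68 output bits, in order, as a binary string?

11100011000110101101011011100010010011111010000110010000001111010101

k : reg_k → out_k, fb_k
0: 11100011000 → 1, fb=1
1: 11000110001 → 1, fb=1
2: 10001100011 → 1, fb=0
3: 00011000110 → 0, fb=1
4: 00110001101 → 0, fb=0
5: 01100011010 → 0, fb=1
6: 11000110101 → 1, fb=1
7: 10001101011 → 1, fb=0
8: 00011010110 → 0, fb=1
9: 00110101101 → 0, fb=0
10: 01101011010 → 0, fb=1
11: 11010110101 → 1, fb=1
12: 10101101011 → 1, fb=0
13: 01011010110 → 0, fb=1
14: 10110101101 → 1, fb=1
15: 01101011011 → 0, fb=1
16: 11010110111 → 1, fb=0
17: 10101101110 → 1, fb=0
18: 01011011100 → 0, fb=0
19: 10110111000 → 1, fb=1
20: 01101110001 → 0, fb=0
21: 11011100010 → 1, fb=0
22: 10111000100 → 1, fb=1
23: 01110001001 → 0, fb=0
24: 11100010010 → 1, fb=0
25: 11000100100 → 1, fb=1
26: 10001001001 → 1, fb=1
27: 00010010011 → 0, fb=1
28: 00100100111 → 0, fb=1
29: 01001001111 → 0, fb=1
30: 10010011111 → 1, fb=0
31: 00100111110 → 0, fb=1
32: 01001111101 → 0, fb=0
33: 10011111010 → 1, fb=0
34: 00111110100 → 0, fb=0
35: 01111101000 → 0, fb=0
36: 11111010000 → 1, fb=1
37: 11110100001 → 1, fb=1
38: 11101000011 → 1, fb=0
39: 11010000110 → 1, fb=0
40: 10100001100 → 1, fb=1
41: 01000011001 → 0, fb=0
42: 10000110010 → 1, fb=0
43: 00001100100 → 0, fb=0
44: 00011001000 → 0, fb=0
45: 00110010000 → 0, fb=0
46: 01100100000 → 0, fb=0
47: 11001000000 → 1, fb=1
48: 10010000001 → 1, fb=1
49: 00100000011 → 0, fb=1
50: 01000000111 → 0, fb=1
51: 10000001111 → 1, fb=0
52: 00000011110 → 0, fb=1
53: 00000111101 → 0, fb=0
54: 00001111010 → 0, fb=1
55: 00011110101 → 0, fb=0
56: 00111101010 → 0, fb=1
57: 01111010101 → 0, fb=0
58: 11110101010 → 1, fb=0
59: 11101010100 → 1, fb=1
60: 11010101001 → 1, fb=1
61: 10101010011 → 1, fb=0
62: 01010100110 → 0, fb=1
63: 10101001101 → 1, fb=1
64: 01010011011 → 0, fb=1
65: 10100110111 → 1, fb=0
66: 01001101110 → 0, fb=1
67: 10011011101 → 1, fb=1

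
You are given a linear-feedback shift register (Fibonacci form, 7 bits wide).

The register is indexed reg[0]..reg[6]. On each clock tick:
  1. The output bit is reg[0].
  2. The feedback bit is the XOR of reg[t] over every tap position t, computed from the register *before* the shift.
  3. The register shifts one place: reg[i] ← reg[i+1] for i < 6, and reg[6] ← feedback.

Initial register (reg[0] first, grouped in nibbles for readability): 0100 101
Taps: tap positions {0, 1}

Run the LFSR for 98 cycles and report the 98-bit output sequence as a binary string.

01001011101110011001010101111111000000100000110000101000111100100010110011101010011111010000111000

step | reg (before) | out | fb
   0 | 0100101 | 0 | 1
   1 | 1001011 | 1 | 1
   2 | 0010111 | 0 | 0
   3 | 0101110 | 0 | 1
   4 | 1011101 | 1 | 1
   5 | 0111011 | 0 | 1
   6 | 1110111 | 1 | 0
   7 | 1101110 | 1 | 0
   8 | 1011100 | 1 | 1
   9 | 0111001 | 0 | 1
  10 | 1110011 | 1 | 0
  11 | 1100110 | 1 | 0
  12 | 1001100 | 1 | 1
  13 | 0011001 | 0 | 0
  14 | 0110010 | 0 | 1
  15 | 1100101 | 1 | 0
  16 | 1001010 | 1 | 1
  17 | 0010101 | 0 | 0
  18 | 0101010 | 0 | 1
  19 | 1010101 | 1 | 1
  20 | 0101011 | 0 | 1
  21 | 1010111 | 1 | 1
  22 | 0101111 | 0 | 1
  23 | 1011111 | 1 | 1
  24 | 0111111 | 0 | 1
  25 | 1111111 | 1 | 0
  26 | 1111110 | 1 | 0
  27 | 1111100 | 1 | 0
  28 | 1111000 | 1 | 0
  29 | 1110000 | 1 | 0
  30 | 1100000 | 1 | 0
  31 | 1000000 | 1 | 1
  32 | 0000001 | 0 | 0
  33 | 0000010 | 0 | 0
  34 | 0000100 | 0 | 0
  35 | 0001000 | 0 | 0
  36 | 0010000 | 0 | 0
  37 | 0100000 | 0 | 1
  38 | 1000001 | 1 | 1
  39 | 0000011 | 0 | 0
  40 | 0000110 | 0 | 0
  41 | 0001100 | 0 | 0
  42 | 0011000 | 0 | 0
  43 | 0110000 | 0 | 1
  44 | 1100001 | 1 | 0
  45 | 1000010 | 1 | 1
  46 | 0000101 | 0 | 0
  47 | 0001010 | 0 | 0
  48 | 0010100 | 0 | 0
  49 | 0101000 | 0 | 1
  50 | 1010001 | 1 | 1
  51 | 0100011 | 0 | 1
  52 | 1000111 | 1 | 1
  53 | 0001111 | 0 | 0
  54 | 0011110 | 0 | 0
  55 | 0111100 | 0 | 1
  56 | 1111001 | 1 | 0
  57 | 1110010 | 1 | 0
  58 | 1100100 | 1 | 0
  59 | 1001000 | 1 | 1
  60 | 0010001 | 0 | 0
  61 | 0100010 | 0 | 1
  62 | 1000101 | 1 | 1
  63 | 0001011 | 0 | 0
  64 | 0010110 | 0 | 0
  65 | 0101100 | 0 | 1
  66 | 1011001 | 1 | 1
  67 | 0110011 | 0 | 1
  68 | 1100111 | 1 | 0
  69 | 1001110 | 1 | 1
  70 | 0011101 | 0 | 0
  71 | 0111010 | 0 | 1
  72 | 1110101 | 1 | 0
  73 | 1101010 | 1 | 0
  74 | 1010100 | 1 | 1
  75 | 0101001 | 0 | 1
  76 | 1010011 | 1 | 1
  77 | 0100111 | 0 | 1
  78 | 1001111 | 1 | 1
  79 | 0011111 | 0 | 0
  80 | 0111110 | 0 | 1
  81 | 1111101 | 1 | 0
  82 | 1111010 | 1 | 0
  83 | 1110100 | 1 | 0
  84 | 1101000 | 1 | 0
  85 | 1010000 | 1 | 1
  86 | 0100001 | 0 | 1
  87 | 1000011 | 1 | 1
  88 | 0000111 | 0 | 0
  89 | 0001110 | 0 | 0
  90 | 0011100 | 0 | 0
  91 | 0111000 | 0 | 1
  92 | 1110001 | 1 | 0
  93 | 1100010 | 1 | 0
  94 | 1000100 | 1 | 1
  95 | 0001001 | 0 | 0
  96 | 0010010 | 0 | 0
  97 | 0100100 | 0 | 1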